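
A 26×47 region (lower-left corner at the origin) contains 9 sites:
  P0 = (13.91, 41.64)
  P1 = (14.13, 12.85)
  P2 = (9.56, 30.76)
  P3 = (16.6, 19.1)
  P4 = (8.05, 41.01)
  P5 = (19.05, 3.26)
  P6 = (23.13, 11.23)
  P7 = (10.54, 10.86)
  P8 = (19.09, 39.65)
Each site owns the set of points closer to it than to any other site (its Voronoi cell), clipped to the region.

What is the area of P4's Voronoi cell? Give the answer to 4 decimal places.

Area of P4's cell: 127.0606

1. box [0,26]×[0,47]: [(0, 0) (26, 0) (26, 47) (0, 47)]
2. ⊥bis P4·P0 via (10.98,41.325): [(0, 0) (15.4228, 0) (10.3699, 47) (0, 47)]  |A|=606.128
3. ⊥bis P4·P1 via (11.09,26.93): [(0, 24.5356) (12.495, 27.2333) (10.3699, 47) (0, 47)]  |A|=242.8352
4. ⊥bis P4·P2 via (8.805,35.885): [(0, 34.5879) (11.5218, 36.2852) (10.3699, 47) (0, 47)]  |A|=127.0606
5. ⊥bis P4·P3 via (12.325,30.055): [(0, 34.5879) (11.5218, 36.2852) (10.3699, 47) (0, 47)]  |A|=127.0606
6. ⊥bis P4·P5 via (13.55,22.135): [(0, 34.5879) (11.5218, 36.2852) (10.3699, 47) (0, 47)]  |A|=127.0606
7. ⊥bis P4·P6 via (15.59,26.12): [(0, 34.5879) (11.5218, 36.2852) (10.3699, 47) (0, 47)]  |A|=127.0606
8. ⊥bis P4·P7 via (9.295,25.935): [(0, 34.5879) (11.5218, 36.2852) (10.3699, 47) (0, 47)]  |A|=127.0606
9. ⊥bis P4·P8 via (13.57,40.33): [(0, 34.5879) (11.5218, 36.2852) (10.3699, 47) (0, 47)]  |A|=127.0606
10. canonical 4-gon: [(0, 34.5879) (11.5218, 36.2852) (10.3699, 47) (0, 47)]
11. shoelace: 127.0606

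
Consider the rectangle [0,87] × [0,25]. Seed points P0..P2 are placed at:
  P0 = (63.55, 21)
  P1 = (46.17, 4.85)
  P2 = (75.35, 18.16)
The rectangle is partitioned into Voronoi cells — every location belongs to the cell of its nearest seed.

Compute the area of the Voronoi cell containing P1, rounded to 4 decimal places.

Area of P1's cell: 1380.5869

1. box [0,87]×[0,25]: [(0, 0) (87, 0) (87, 25) (0, 25)]
2. ⊥bis P1·P0 via (54.86,12.925): [(0, 0) (66.8703, 0) (43.6396, 25) (0, 25)]  |A|=1381.3731
3. ⊥bis P1·P2 via (60.76,11.505): [(0, 0) (66.0078, 0) (65.1763, 1.823) (43.6396, 25) (0, 25)]  |A|=1380.5869
4. canonical 5-gon: [(0, 0) (66.0078, 0) (65.1763, 1.823) (43.6396, 25) (0, 25)]
5. shoelace: 1380.5869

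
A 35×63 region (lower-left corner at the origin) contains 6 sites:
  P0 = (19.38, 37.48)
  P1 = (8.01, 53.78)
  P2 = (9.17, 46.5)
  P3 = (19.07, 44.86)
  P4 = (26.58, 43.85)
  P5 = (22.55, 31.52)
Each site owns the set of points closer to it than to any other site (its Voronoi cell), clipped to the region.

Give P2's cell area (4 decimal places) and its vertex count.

1. box [0,35]×[0,63]: [(0, 0) (35, 0) (35, 63) (0, 63)]
2. ⊥bis P2·P0 via (14.275,41.99): [(0, 25.8317) (32.8362, 63) (0, 63)]  |A|=610.2333
3. ⊥bis P2·P1 via (8.59,50.14): [(0, 48.7713) (0, 25.8317) (23.5861, 52.5295)]  |A|=270.5271
4. ⊥bis P2·P3 via (14.12,45.68): [(15.0288, 51.166) (0, 48.7713) (0, 25.8317) (13.3319, 40.9225)]  |A|=227.8556
5. ⊥bis P2·P4 via (17.875,45.175): [(15.0288, 51.166) (0, 48.7713) (0, 25.8317) (13.3319, 40.9225)]  |A|=227.8556
6. ⊥bis P2·P5 via (15.86,39.01): [(15.0288, 51.166) (0, 48.7713) (0, 25.8317) (13.3319, 40.9225)]  |A|=227.8556
7. canonical 4-gon: [(15.0288, 51.166) (0, 48.7713) (0, 25.8317) (13.3319, 40.9225)]
8. shoelace: 227.8556

Area of P2's cell: 227.8556 (4 vertices)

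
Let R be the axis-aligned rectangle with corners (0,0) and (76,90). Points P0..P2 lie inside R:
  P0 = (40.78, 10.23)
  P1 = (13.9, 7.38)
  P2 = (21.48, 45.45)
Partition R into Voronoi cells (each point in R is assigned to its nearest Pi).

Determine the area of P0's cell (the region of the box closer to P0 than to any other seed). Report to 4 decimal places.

1. box [0,76]×[0,90]: [(0, 0) (76, 0) (76, 90) (0, 90)]
2. ⊥bis P0·P1 via (27.34,8.805): [(28.2736, 0) (76, 0) (76, 90) (18.7312, 90)]  |A|=4724.7876
3. ⊥bis P0·P2 via (31.13,27.84): [(25.6407, 24.832) (28.2736, 0) (76, 0) (76, 52.428)]  |A|=1912.6899
4. canonical 4-gon: [(25.6407, 24.832) (28.2736, 0) (76, 0) (76, 52.428)]
5. shoelace: 1912.6899

Area of P0's cell: 1912.6899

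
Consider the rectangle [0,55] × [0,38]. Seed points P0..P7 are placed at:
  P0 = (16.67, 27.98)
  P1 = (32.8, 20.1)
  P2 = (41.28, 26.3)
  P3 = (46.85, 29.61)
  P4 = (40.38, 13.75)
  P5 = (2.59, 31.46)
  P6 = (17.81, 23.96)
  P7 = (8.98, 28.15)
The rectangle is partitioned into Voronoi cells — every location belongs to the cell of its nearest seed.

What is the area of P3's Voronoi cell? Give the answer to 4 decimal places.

1. box [0,55]×[0,38]: [(0, 0) (55, 0) (55, 38) (0, 38)]
2. ⊥bis P3·P0 via (31.76,28.795): [(33.3152, 0) (55, 0) (55, 38) (31.2628, 38)]  |A|=863.0172
3. ⊥bis P3·P1 via (39.825,24.855): [(31.2919, 37.4617) (55, 2.4356) (55, 38) (31.2628, 38)]  |A|=427.9709
4. ⊥bis P3·P2 via (44.065,27.955): [(55, 9.5538) (55, 38) (38.0957, 38)]  |A|=240.4314
5. ⊥bis P3·P4 via (43.615,21.68): [(49.1312, 19.4297) (55, 17.0356) (55, 38) (38.0957, 38)]  |A|=218.4769
6. ⊥bis P3·P5 via (24.72,30.535): [(49.1312, 19.4297) (55, 17.0356) (55, 38) (38.0957, 38)]  |A|=218.4769
7. ⊥bis P3·P6 via (32.33,26.785): [(49.1312, 19.4297) (55, 17.0356) (55, 38) (38.0957, 38)]  |A|=218.4769
8. ⊥bis P3·P7 via (27.915,28.88): [(49.1312, 19.4297) (55, 17.0356) (55, 38) (38.0957, 38)]  |A|=218.4769
9. canonical 4-gon: [(49.1312, 19.4297) (55, 17.0356) (55, 38) (38.0957, 38)]
10. shoelace: 218.4769

Area of P3's cell: 218.4769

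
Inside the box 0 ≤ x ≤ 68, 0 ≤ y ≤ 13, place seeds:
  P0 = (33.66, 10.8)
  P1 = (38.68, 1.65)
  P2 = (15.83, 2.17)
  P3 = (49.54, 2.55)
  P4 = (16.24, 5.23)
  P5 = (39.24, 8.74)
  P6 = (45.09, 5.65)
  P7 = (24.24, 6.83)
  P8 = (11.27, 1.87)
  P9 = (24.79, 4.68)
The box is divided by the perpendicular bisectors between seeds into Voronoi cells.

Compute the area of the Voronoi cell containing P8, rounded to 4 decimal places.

1. box [0,68]×[0,13]: [(0, 0) (68, 0) (68, 13) (0, 13)]
2. ⊥bis P8·P0 via (22.465,6.335): [(0, 0) (24.9916, 0) (19.8067, 13) (0, 13)]  |A|=291.1895
3. ⊥bis P8·P1 via (24.975,1.76): [(0, 0) (24.9609, 0) (24.9615, 0.0756) (19.8067, 13) (0, 13)]  |A|=291.1883
4. ⊥bis P8·P2 via (13.55,2.02): [(0, 0) (13.6829, 0) (12.8276, 13) (0, 13)]  |A|=172.3184
5. ⊥bis P8·P3 via (30.405,2.21): [(0, 0) (13.6829, 0) (12.8276, 13) (0, 13)]  |A|=172.3184
6. ⊥bis P8·P4 via (13.755,3.55): [(0, 0) (13.6829, 0) (13.4164, 4.0509) (7.3663, 13) (0, 13)]  |A|=147.8812
7. ⊥bis P8·P5 via (25.255,5.305): [(0, 0) (13.6829, 0) (13.4164, 4.0509) (7.3663, 13) (0, 13)]  |A|=147.8812
8. ⊥bis P8·P6 via (28.18,3.76): [(0, 0) (13.6829, 0) (13.4164, 4.0509) (7.3663, 13) (0, 13)]  |A|=147.8812
9. ⊥bis P8·P7 via (17.755,4.35): [(0, 0) (13.6829, 0) (13.4164, 4.0509) (7.3663, 13) (0, 13)]  |A|=147.8812
10. ⊥bis P8·P9 via (18.03,3.275): [(0, 0) (13.6829, 0) (13.4164, 4.0509) (7.3663, 13) (0, 13)]  |A|=147.8812
11. canonical 5-gon: [(0, 0) (13.6829, 0) (13.4164, 4.0509) (7.3663, 13) (0, 13)]
12. shoelace: 147.8812

Area of P8's cell: 147.8812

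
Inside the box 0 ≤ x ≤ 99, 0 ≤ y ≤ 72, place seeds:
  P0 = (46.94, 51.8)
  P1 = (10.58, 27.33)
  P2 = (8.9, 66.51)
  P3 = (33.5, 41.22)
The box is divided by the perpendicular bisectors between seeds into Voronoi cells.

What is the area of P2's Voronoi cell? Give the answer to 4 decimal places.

Area of P2's cell: 639.8422

1. box [0,99]×[0,72]: [(0, 0) (99, 0) (99, 72) (0, 72)]
2. ⊥bis P2·P0 via (27.92,59.155): [(0, 0) (5.0449, 0) (32.8871, 72) (0, 72)]  |A|=1365.5522
3. ⊥bis P2·P1 via (9.74,46.92): [(0, 46.5024) (23.4155, 47.5064) (32.8871, 72) (0, 72)]  |A|=701.2824
4. ⊥bis P2·P3 via (21.2,53.865): [(0, 46.5024) (14.2594, 47.1138) (28.6927, 61.1533) (32.8871, 72) (0, 72)]  |A|=639.8422
5. canonical 5-gon: [(0, 46.5024) (14.2594, 47.1138) (28.6927, 61.1533) (32.8871, 72) (0, 72)]
6. shoelace: 639.8422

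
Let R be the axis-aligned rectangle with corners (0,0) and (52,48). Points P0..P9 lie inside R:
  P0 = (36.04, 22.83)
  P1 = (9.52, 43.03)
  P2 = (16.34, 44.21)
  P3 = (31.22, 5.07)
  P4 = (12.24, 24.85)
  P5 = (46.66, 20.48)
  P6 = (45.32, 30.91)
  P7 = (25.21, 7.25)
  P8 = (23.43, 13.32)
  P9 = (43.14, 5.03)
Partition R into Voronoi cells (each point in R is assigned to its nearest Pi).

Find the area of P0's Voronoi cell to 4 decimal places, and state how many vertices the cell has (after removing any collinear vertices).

Area of P0's cell: 275.2935 (7 vertices)

1. box [0,52]×[0,48]: [(0, 0) (52, 0) (52, 48) (0, 48)]
2. ⊥bis P0·P1 via (22.78,32.93): [(0, 3.0228) (0, 0) (52, 0) (52, 48) (34.2587, 48)]  |A|=1725.5706
3. ⊥bis P0·P2 via (26.19,33.52): [(16.2605, 24.3708) (0, 3.0228) (0, 0) (52, 0) (52, 48) (41.9048, 48)]  |A|=1635.2338
4. ⊥bis P0·P3 via (33.63,13.95): [(16.2605, 24.3708) (12.6584, 19.6416) (52, 8.9644) (52, 48) (41.9048, 48)]  |A|=929.0819
5. ⊥bis P0·P4 via (24.14,23.84): [(24.8574, 32.2921) (23.5332, 16.6902) (52, 8.9644) (52, 48) (41.9048, 48)]  |A|=836.2335
6. ⊥bis P0·P5 via (41.35,21.655): [(24.8574, 32.2921) (23.5332, 16.6902) (39.3043, 12.41) (47.1796, 48) (41.9048, 48)]  |A|=502.6627
7. ⊥bis P0·P6 via (40.68,26.87): [(31.0172, 37.9679) (24.8574, 32.2921) (23.5332, 16.6902) (39.3043, 12.41) (42.1344, 25.1996)]  |A|=317.2567
8. ⊥bis P0·P7 via (30.625,15.04): [(31.0172, 37.9679) (24.8574, 32.2921) (23.796, 19.787) (31.2727, 14.5898) (39.3043, 12.41) (42.1344, 25.1996)]  |A|=304.997
9. ⊥bis P0·P8 via (29.735,18.075): [(31.0172, 37.9679) (24.8574, 32.2921) (24.2662, 25.3265) (32.6441, 14.2176) (39.3043, 12.41) (42.1344, 25.1996)]  |A|=277.008
10. ⊥bis P0·P9 via (39.59,13.93): [(31.0172, 37.9679) (24.8574, 32.2921) (24.2662, 25.3265) (32.6441, 14.2176) (37.2066, 12.9793) (39.6455, 13.9521) (42.1344, 25.1996)]  |A|=275.2935
11. canonical 7-gon: [(31.0172, 37.9679) (24.8574, 32.2921) (24.2662, 25.3265) (32.6441, 14.2176) (37.2066, 12.9793) (39.6455, 13.9521) (42.1344, 25.1996)]
12. shoelace: 275.2935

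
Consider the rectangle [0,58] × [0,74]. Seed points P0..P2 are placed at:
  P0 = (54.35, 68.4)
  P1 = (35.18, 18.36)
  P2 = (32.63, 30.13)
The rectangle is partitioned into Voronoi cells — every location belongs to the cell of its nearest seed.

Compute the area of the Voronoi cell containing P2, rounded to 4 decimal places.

Area of P2's cell: 1989.7728

1. box [0,58]×[0,74]: [(0, 0) (58, 0) (58, 74) (0, 74)]
2. ⊥bis P2·P0 via (43.49,49.265): [(0, 73.9476) (0, 0) (58, 0) (58, 41.0299)]  |A|=3334.3473
3. ⊥bis P2·P1 via (33.905,24.245): [(0, 73.9476) (0, 16.8994) (58, 29.4652) (58, 41.0299)]  |A|=1989.7728
4. canonical 4-gon: [(0, 73.9476) (0, 16.8994) (58, 29.4652) (58, 41.0299)]
5. shoelace: 1989.7728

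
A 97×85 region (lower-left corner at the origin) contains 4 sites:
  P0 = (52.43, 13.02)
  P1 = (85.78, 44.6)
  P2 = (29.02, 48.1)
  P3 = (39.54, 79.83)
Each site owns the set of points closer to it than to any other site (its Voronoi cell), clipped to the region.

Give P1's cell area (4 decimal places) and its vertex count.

1. box [0,97]×[0,85]: [(0, 0) (97, 0) (97, 85) (0, 85)]
2. ⊥bis P1·P0 via (69.105,28.81): [(96.386, 0) (97, 0) (97, 85) (15.8972, 85)]  |A|=3472.9661
3. ⊥bis P1·P2 via (57.4,46.35): [(57.1002, 41.4877) (96.386, 0) (97, 0) (97, 85) (59.7833, 85)]  |A|=2518.1733
4. ⊥bis P1·P3 via (62.66,62.215): [(58.0012, 56.1003) (57.1002, 41.4877) (96.386, 0) (97, 0) (97, 85) (80.0198, 85)]  |A|=2225.759
5. canonical 6-gon: [(58.0012, 56.1003) (57.1002, 41.4877) (96.386, 0) (97, 0) (97, 85) (80.0198, 85)]
6. shoelace: 2225.759

Area of P1's cell: 2225.7590 (6 vertices)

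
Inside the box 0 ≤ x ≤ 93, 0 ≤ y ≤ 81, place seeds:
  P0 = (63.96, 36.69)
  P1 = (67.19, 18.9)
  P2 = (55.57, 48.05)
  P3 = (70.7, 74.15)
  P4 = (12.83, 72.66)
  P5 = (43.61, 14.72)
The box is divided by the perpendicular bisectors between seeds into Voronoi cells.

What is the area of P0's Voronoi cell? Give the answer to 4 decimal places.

Area of P0's cell: 814.2765

1. box [0,93]×[0,81]: [(0, 0) (93, 0) (93, 81) (0, 81)]
2. ⊥bis P0·P1 via (65.575,27.795): [(0, 15.889) (93, 32.7744) (93, 81) (0, 81)]  |A|=5270.1526
3. ⊥bis P0·P2 via (59.765,42.37): [(31.7039, 21.6453) (93, 32.7744) (93, 66.9159)]  |A|=1046.3731
4. ⊥bis P0·P3 via (67.33,55.42): [(75.4552, 53.9581) (31.7039, 21.6453) (93, 32.7744) (93, 50.8013)]  |A|=905.0091
5. ⊥bis P0·P4 via (38.395,54.675): [(75.4552, 53.9581) (31.7039, 21.6453) (93, 32.7744) (93, 50.8013)]  |A|=905.0091
6. ⊥bis P0·P5 via (53.785,25.705): [(75.4552, 53.9581) (46.4278, 32.5197) (53.8307, 25.6627) (93, 32.7744) (93, 50.8013)]  |A|=814.2765
7. canonical 5-gon: [(75.4552, 53.9581) (46.4278, 32.5197) (53.8307, 25.6627) (93, 32.7744) (93, 50.8013)]
8. shoelace: 814.2765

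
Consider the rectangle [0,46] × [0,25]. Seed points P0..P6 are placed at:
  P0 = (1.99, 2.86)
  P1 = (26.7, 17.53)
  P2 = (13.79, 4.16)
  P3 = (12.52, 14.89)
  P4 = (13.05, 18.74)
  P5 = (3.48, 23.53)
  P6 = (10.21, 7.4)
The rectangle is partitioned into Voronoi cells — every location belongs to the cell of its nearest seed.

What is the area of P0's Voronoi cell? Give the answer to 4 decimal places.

1. box [0,46]×[0,25]: [(0, 0) (46, 0) (46, 25) (0, 25)]
2. ⊥bis P0·P1 via (14.345,10.195): [(0, 0) (20.3976, 0) (5.5555, 25) (0, 25)]  |A|=324.4138
3. ⊥bis P0·P2 via (7.89,3.51): [(0, 0) (8.2767, 0) (5.5225, 25) (0, 25)]  |A|=172.4894
4. ⊥bis P0·P3 via (7.255,8.875): [(0, 15.2254) (0, 0) (8.2767, 0) (7.3036, 8.8324)]  |A|=92.152
5. ⊥bis P0·P4 via (7.52,10.8): [(0, 15.2254) (0, 0) (8.2767, 0) (7.3036, 8.8324)]  |A|=92.152
6. ⊥bis P0·P5 via (2.735,13.195): [(2.2823, 13.2276) (0, 13.3922) (0, 0) (8.2767, 0) (7.3036, 8.8324)]  |A|=90.0599
7. ⊥bis P0·P6 via (6.1,5.13): [(1.6004, 13.2768) (0, 13.3922) (0, 0) (8.2767, 0) (8.1131, 1.4852)]  |A|=69.5322
8. canonical 5-gon: [(1.6004, 13.2768) (0, 13.3922) (0, 0) (8.2767, 0) (8.1131, 1.4852)]
9. shoelace: 69.5322

Area of P0's cell: 69.5322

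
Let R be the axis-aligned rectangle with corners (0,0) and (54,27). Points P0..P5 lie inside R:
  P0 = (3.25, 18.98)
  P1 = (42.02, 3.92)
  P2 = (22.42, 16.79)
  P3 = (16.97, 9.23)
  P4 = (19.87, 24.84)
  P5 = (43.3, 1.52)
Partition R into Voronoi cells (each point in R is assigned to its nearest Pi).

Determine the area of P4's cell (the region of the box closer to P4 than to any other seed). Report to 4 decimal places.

Area of P4's cell: 136.0770

1. box [0,54]×[0,27]: [(0, 0) (54, 0) (54, 27) (0, 27)]
2. ⊥bis P4·P0 via (11.56,21.91): [(19.2852, 0) (54, 0) (54, 27) (9.7653, 27)]  |A|=1065.818
3. ⊥bis P4·P1 via (30.945,14.38): [(18.7628, 1.4816) (42.8642, 27) (9.7653, 27)]  |A|=422.3159
4. ⊥bis P4·P2 via (21.145,20.815): [(12.8703, 18.1938) (40.6702, 27) (9.7653, 27)]  |A|=136.077
5. ⊥bis P4·P3 via (18.42,17.035): [(12.8703, 18.1938) (40.6702, 27) (9.7653, 27)]  |A|=136.077
6. ⊥bis P4·P5 via (31.585,13.18): [(12.8703, 18.1938) (40.6702, 27) (9.7653, 27)]  |A|=136.077
7. canonical 3-gon: [(12.8703, 18.1938) (40.6702, 27) (9.7653, 27)]
8. shoelace: 136.077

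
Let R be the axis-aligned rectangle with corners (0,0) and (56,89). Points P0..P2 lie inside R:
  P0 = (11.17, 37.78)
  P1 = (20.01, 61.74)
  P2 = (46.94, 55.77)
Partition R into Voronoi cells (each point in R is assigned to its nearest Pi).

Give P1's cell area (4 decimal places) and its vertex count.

1. box [0,56]×[0,89]: [(0, 0) (56, 0) (56, 89) (0, 89)]
2. ⊥bis P1·P0 via (15.59,49.76): [(0, 55.5119) (56, 34.8508) (56, 89) (0, 89)]  |A|=2453.8443
3. ⊥bis P1·P2 via (33.475,58.755): [(0, 55.5119) (30.2795, 44.3403) (40.1799, 89) (0, 89)]  |A|=1404.211
4. canonical 4-gon: [(0, 55.5119) (30.2795, 44.3403) (40.1799, 89) (0, 89)]
5. shoelace: 1404.211

Area of P1's cell: 1404.2110 (4 vertices)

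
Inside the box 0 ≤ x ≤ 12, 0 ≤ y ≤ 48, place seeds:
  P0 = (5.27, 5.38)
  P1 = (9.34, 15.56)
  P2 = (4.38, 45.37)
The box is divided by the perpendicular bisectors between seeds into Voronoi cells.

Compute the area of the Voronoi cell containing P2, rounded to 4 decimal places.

Area of P2's cell: 212.1371

1. box [0,12]×[0,48]: [(0, 0) (12, 0) (12, 48) (0, 48)]
2. ⊥bis P2·P0 via (4.825,25.375): [(0, 25.2676) (12, 25.5347) (12, 48) (0, 48)]  |A|=271.1862
3. ⊥bis P2·P1 via (6.86,30.465): [(0, 29.3236) (12, 31.3202) (12, 48) (0, 48)]  |A|=212.1371
4. canonical 4-gon: [(0, 29.3236) (12, 31.3202) (12, 48) (0, 48)]
5. shoelace: 212.1371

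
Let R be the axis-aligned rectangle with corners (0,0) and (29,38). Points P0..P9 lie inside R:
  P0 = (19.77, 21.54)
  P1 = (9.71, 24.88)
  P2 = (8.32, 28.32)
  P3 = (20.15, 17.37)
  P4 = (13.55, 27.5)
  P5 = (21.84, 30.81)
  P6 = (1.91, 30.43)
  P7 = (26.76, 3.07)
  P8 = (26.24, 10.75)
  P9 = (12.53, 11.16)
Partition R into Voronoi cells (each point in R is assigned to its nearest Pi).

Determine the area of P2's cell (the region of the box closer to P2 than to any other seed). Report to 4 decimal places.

Area of P2's cell: 67.9833

1. box [0,29]×[0,38]: [(0, 0) (29, 0) (29, 38) (0, 38)]
2. ⊥bis P2·P0 via (14.045,24.93): [(0, 1.2109) (21.7843, 38) (0, 38)]  |A|=400.7114
3. ⊥bis P2·P1 via (9.015,26.6): [(0, 22.9573) (16.9269, 29.797) (21.7843, 38) (0, 38)]  |A|=216.6617
4. ⊥bis P2·P3 via (14.235,22.845): [(0, 22.9573) (16.9269, 29.797) (21.7843, 38) (0, 38)]  |A|=216.6617
5. ⊥bis P2·P4 via (10.935,27.91): [(0, 22.9573) (10.8456, 27.3397) (12.517, 38) (0, 38)]  |A|=148.2909
6. ⊥bis P2·P5 via (15.08,29.565): [(0, 22.9573) (10.8456, 27.3397) (12.517, 38) (0, 38)]  |A|=148.2909
7. ⊥bis P2·P6 via (5.115,29.375): [(3.4631, 24.3566) (10.8456, 27.3397) (12.517, 38) (7.9541, 38)]  |A|=67.9833
8. ⊥bis P2·P7 via (17.54,15.695): [(3.4631, 24.3566) (10.8456, 27.3397) (12.517, 38) (7.9541, 38)]  |A|=67.9833
9. ⊥bis P2·P8 via (17.28,19.535): [(3.4631, 24.3566) (10.8456, 27.3397) (12.517, 38) (7.9541, 38)]  |A|=67.9833
10. ⊥bis P2·P9 via (10.425,19.74): [(3.4631, 24.3566) (10.8456, 27.3397) (12.517, 38) (7.9541, 38)]  |A|=67.9833
11. canonical 4-gon: [(3.4631, 24.3566) (10.8456, 27.3397) (12.517, 38) (7.9541, 38)]
12. shoelace: 67.9833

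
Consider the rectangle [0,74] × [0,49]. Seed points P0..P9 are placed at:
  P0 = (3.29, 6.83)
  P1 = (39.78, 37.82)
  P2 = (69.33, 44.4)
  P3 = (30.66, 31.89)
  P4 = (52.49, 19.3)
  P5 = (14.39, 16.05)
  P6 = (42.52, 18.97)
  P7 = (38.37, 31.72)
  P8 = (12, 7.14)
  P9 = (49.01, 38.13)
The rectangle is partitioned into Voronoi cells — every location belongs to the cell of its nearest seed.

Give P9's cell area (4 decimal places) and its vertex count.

Area of P9's cell: 296.5597 (5 vertices)

1. box [0,74]×[0,49]: [(0, 0) (74, 0) (74, 49) (0, 49)]
2. ⊥bis P9·P0 via (26.15,22.48): [(41.5399, 0) (74, 0) (74, 49) (7.9944, 49)]  |A|=2412.4119
3. ⊥bis P9·P1 via (44.395,37.975): [(45.6704, 0) (74, 0) (74, 49) (44.0247, 49)]  |A|=1428.4689
4. ⊥bis P9·P2 via (59.17,41.265): [(45.6704, 0) (71.9029, 0) (56.7833, 49) (44.0247, 49)]  |A|=955.2788
5. ⊥bis P9·P3 via (39.835,35.01): [(45.0052, 19.8059) (51.7403, 0) (71.9029, 0) (56.7833, 49) (44.0247, 49)]  |A|=895.1692
6. ⊥bis P9·P4 via (50.75,28.715): [(44.7433, 27.6049) (62.3793, 30.8642) (56.7833, 49) (44.0247, 49)]  |A|=305.5262
7. ⊥bis P9·P5 via (31.7,27.09): [(44.7433, 27.6049) (62.3793, 30.8642) (56.7833, 49) (44.0247, 49)]  |A|=305.5262
8. ⊥bis P9·P6 via (45.765,28.55): [(44.6994, 28.9109) (47.2096, 28.0607) (62.3793, 30.8642) (56.7833, 49) (44.0247, 49)]  |A|=303.9057
9. ⊥bis P9·P7 via (43.69,34.925): [(44.5451, 33.5056) (47.7637, 28.1631) (62.3793, 30.8642) (56.7833, 49) (44.0247, 49)]  |A|=296.5597
10. ⊥bis P9·P8 via (30.505,22.635): [(44.5451, 33.5056) (47.7637, 28.1631) (62.3793, 30.8642) (56.7833, 49) (44.0247, 49)]  |A|=296.5597
11. canonical 5-gon: [(44.5451, 33.5056) (47.7637, 28.1631) (62.3793, 30.8642) (56.7833, 49) (44.0247, 49)]
12. shoelace: 296.5597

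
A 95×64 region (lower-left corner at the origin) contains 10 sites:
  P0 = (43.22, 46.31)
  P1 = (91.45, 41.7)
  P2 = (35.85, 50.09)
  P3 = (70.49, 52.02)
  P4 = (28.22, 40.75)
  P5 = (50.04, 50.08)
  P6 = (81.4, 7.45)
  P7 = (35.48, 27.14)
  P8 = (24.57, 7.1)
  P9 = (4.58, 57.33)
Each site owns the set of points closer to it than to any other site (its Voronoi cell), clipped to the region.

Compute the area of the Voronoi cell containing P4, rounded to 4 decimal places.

1. box [0,95]×[0,64]: [(0, 0) (95, 0) (95, 64) (0, 64)]
2. ⊥bis P4·P0 via (35.72,43.53): [(0, 0) (51.8551, 0) (28.1325, 64) (0, 64)]  |A|=2559.6023
3. ⊥bis P4·P1 via (59.835,41.225): [(0, 0) (51.8551, 0) (28.1325, 64) (0, 64)]  |A|=2559.6023
4. ⊥bis P4·P2 via (32.035,45.42): [(0, 0) (51.8551, 0) (36.3156, 41.9231) (9.2909, 64) (0, 64)]  |A|=2351.621
5. ⊥bis P4·P3 via (49.355,46.385): [(0, 0) (51.8551, 0) (36.3156, 41.9231) (9.2909, 64) (0, 64)]  |A|=2351.621
6. ⊥bis P4·P5 via (39.13,45.415): [(0, 0) (51.8551, 0) (36.3156, 41.9231) (9.2909, 64) (0, 64)]  |A|=2351.621
7. ⊥bis P4·P6 via (54.81,24.1): [(0, 0) (39.7192, 0) (47.3425, 12.1744) (36.3156, 41.9231) (9.2909, 64) (0, 64)]  |A|=2277.7472
8. ⊥bis P4·P7 via (31.85,33.945): [(0, 16.9552) (38.0474, 37.2509) (36.3156, 41.9231) (9.2909, 64) (0, 64)]  |A|=1063.2445
9. ⊥bis P4·P8 via (26.395,23.925): [(0, 26.7881) (15.3183, 25.1265) (38.0474, 37.2509) (36.3156, 41.9231) (9.2909, 64) (0, 64)]  |A|=987.9332
10. ⊥bis P4·P9 via (16.4,49.04): [(0.7374, 26.7081) (15.3183, 25.1265) (38.0474, 37.2509) (36.3156, 41.9231) (20.481, 54.8587)]  |A|=553.2304
11. canonical 5-gon: [(0.7374, 26.7081) (15.3183, 25.1265) (38.0474, 37.2509) (36.3156, 41.9231) (20.481, 54.8587)]
12. shoelace: 553.2304

Area of P4's cell: 553.2304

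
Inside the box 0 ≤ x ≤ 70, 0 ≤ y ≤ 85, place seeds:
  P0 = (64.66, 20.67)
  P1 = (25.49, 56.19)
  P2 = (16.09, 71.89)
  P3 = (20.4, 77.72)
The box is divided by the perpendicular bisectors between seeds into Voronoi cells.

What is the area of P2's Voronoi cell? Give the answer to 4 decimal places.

1. box [0,70]×[0,85]: [(0, 0) (70, 0) (70, 85) (0, 85)]
2. ⊥bis P2·P0 via (40.375,46.28): [(0, 7.9939) (70, 74.3723) (70, 85) (0, 85)]  |A|=3067.1837
3. ⊥bis P2·P1 via (20.79,64.04): [(0, 51.5925) (55.7977, 85) (0, 85)]  |A|=932.0306
4. ⊥bis P2·P3 via (18.245,74.805): [(0, 51.5925) (27.4294, 68.0152) (4.4545, 85) (0, 85)]  |A|=496.0036
5. canonical 4-gon: [(0, 51.5925) (27.4294, 68.0152) (4.4545, 85) (0, 85)]
6. shoelace: 496.0036

Area of P2's cell: 496.0036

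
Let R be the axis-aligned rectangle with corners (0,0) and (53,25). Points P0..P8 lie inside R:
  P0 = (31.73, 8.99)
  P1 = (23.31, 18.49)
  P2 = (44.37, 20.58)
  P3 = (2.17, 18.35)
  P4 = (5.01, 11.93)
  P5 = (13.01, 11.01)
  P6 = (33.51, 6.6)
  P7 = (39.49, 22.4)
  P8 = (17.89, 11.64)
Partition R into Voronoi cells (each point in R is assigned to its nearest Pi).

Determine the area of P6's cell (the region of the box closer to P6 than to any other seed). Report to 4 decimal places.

1. box [0,53]×[0,25]: [(0, 0) (53, 0) (53, 25) (0, 25)]
2. ⊥bis P6·P0 via (32.62,7.795): [(22.1537, 0) (53, 0) (53, 22.9734)]  |A|=354.3226
3. ⊥bis P6·P1 via (28.41,12.545): [(22.1537, 0) (53, 0) (53, 22.9734)]  |A|=354.3226
4. ⊥bis P6·P2 via (38.94,13.59): [(39.6551, 13.0345) (22.1537, 0) (53, 0) (53, 2.6679)]  |A|=218.8345
5. ⊥bis P6·P3 via (17.84,12.475): [(39.6551, 13.0345) (22.1537, 0) (53, 0) (53, 2.6679)]  |A|=218.8345
6. ⊥bis P6·P4 via (19.26,9.265): [(39.6551, 13.0345) (22.1537, 0) (53, 0) (53, 2.6679)]  |A|=218.8345
7. ⊥bis P6·P5 via (23.26,8.805): [(39.6551, 13.0345) (22.1537, 0) (53, 0) (53, 2.6679)]  |A|=218.8345
8. ⊥bis P6·P7 via (36.5,14.5): [(39.6551, 13.0345) (22.1537, 0) (53, 0) (53, 2.6679)]  |A|=218.8345
9. ⊥bis P6·P8 via (25.7,9.12): [(39.6551, 13.0345) (22.9483, 0.5918) (22.7573, 0) (53, 0) (53, 2.6679)]  |A|=218.6559
10. canonical 5-gon: [(39.6551, 13.0345) (22.9483, 0.5918) (22.7573, 0) (53, 0) (53, 2.6679)]
11. shoelace: 218.6559

Area of P6's cell: 218.6559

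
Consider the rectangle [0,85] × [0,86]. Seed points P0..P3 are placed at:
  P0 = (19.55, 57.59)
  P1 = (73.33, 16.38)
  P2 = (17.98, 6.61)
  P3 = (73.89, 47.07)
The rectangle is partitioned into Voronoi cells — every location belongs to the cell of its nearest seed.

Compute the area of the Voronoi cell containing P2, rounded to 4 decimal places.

Area of P2's cell: 1436.7673

1. box [0,85]×[0,86]: [(0, 0) (85, 0) (85, 86) (0, 86)]
2. ⊥bis P2·P0 via (18.765,32.1): [(0, 32.6779) (0, 0) (85, 0) (85, 30.0602)]  |A|=2666.3691
3. ⊥bis P2·P1 via (45.655,11.495): [(42.145, 31.38) (0, 32.6779) (0, 0) (47.684, 0)]  |A|=1436.7673
4. ⊥bis P2·P3 via (45.935,26.84): [(42.145, 31.38) (0, 32.6779) (0, 0) (47.684, 0)]  |A|=1436.7673
5. canonical 4-gon: [(42.145, 31.38) (0, 32.6779) (0, 0) (47.684, 0)]
6. shoelace: 1436.7673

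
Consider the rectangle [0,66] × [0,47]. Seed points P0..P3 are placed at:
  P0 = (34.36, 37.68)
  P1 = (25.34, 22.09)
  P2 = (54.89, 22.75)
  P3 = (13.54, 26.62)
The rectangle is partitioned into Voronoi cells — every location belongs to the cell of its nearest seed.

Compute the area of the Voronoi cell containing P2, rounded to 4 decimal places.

1. box [0,66]×[0,47]: [(0, 0) (66, 0) (66, 47) (0, 47)]
2. ⊥bis P2·P0 via (44.625,30.215): [(22.6518, 0) (66, 0) (66, 47) (56.8315, 47)]  |A|=1234.1419
3. ⊥bis P2·P1 via (40.115,22.42): [(40.0805, 23.9659) (40.6158, 0) (66, 0) (66, 47) (56.8315, 47)]  |A|=1018.8808
4. ⊥bis P2·P3 via (34.215,24.685): [(40.0805, 23.9659) (40.6158, 0) (66, 0) (66, 47) (56.8315, 47)]  |A|=1018.8808
5. canonical 5-gon: [(40.0805, 23.9659) (40.6158, 0) (66, 0) (66, 47) (56.8315, 47)]
6. shoelace: 1018.8808

Area of P2's cell: 1018.8808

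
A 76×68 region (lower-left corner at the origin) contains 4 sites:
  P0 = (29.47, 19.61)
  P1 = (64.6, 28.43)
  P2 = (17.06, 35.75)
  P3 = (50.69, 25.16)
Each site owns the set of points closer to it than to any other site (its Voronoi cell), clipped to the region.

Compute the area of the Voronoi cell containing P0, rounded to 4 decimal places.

1. box [0,76]×[0,68]: [(0, 0) (76, 0) (76, 68) (0, 68)]
2. ⊥bis P0·P1 via (47.035,24.02): [(0, 0) (53.0656, 0) (35.9931, 68) (0, 68)]  |A|=3027.9956
3. ⊥bis P0·P2 via (23.265,27.68): [(0, 9.7916) (0, 0) (53.0656, 0) (42.4186, 42.4071)]  |A|=1332.8541
4. ⊥bis P0·P3 via (40.08,22.385): [(36.1116, 37.5577) (0, 9.7916) (0, 0) (45.9347, 0)]  |A|=1039.3973
5. canonical 4-gon: [(36.1116, 37.5577) (0, 9.7916) (0, 0) (45.9347, 0)]
6. shoelace: 1039.3973

Area of P0's cell: 1039.3973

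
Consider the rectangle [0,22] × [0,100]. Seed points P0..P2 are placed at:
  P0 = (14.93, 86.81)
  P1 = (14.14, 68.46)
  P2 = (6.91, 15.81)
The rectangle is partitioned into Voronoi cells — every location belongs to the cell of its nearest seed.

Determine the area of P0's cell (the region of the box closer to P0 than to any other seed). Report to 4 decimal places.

1. box [0,22]×[0,100]: [(0, 0) (22, 0) (22, 100) (0, 100)]
2. ⊥bis P0·P1 via (14.535,77.635): [(0, 78.2608) (22, 77.3136) (22, 100) (0, 100)]  |A|=488.6819
3. ⊥bis P0·P2 via (10.92,51.31): [(0, 78.2608) (22, 77.3136) (22, 100) (0, 100)]  |A|=488.6819
4. canonical 4-gon: [(0, 78.2608) (22, 77.3136) (22, 100) (0, 100)]
5. shoelace: 488.6819

Area of P0's cell: 488.6819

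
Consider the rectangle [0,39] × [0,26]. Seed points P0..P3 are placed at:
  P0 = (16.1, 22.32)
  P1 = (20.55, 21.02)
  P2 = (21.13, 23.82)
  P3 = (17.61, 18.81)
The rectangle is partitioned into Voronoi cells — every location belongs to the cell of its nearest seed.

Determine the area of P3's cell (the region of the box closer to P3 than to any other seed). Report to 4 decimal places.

Area of P3's cell: 480.6685

1. box [0,39]×[0,26]: [(0, 0) (39, 0) (39, 26) (0, 26)]
2. ⊥bis P3·P0 via (16.855,20.565): [(0, 13.314) (0, 0) (39, 0) (39, 26) (29.4887, 26)]  |A|=826.9532
3. ⊥bis P3·P1 via (19.08,19.915): [(18.1671, 21.1295) (0, 13.314) (0, 0) (34.0501, 0)]  |A|=480.6685
4. ⊥bis P3·P2 via (19.37,21.315): [(18.1671, 21.1295) (0, 13.314) (0, 0) (34.0501, 0)]  |A|=480.6685
5. canonical 4-gon: [(18.1671, 21.1295) (0, 13.314) (0, 0) (34.0501, 0)]
6. shoelace: 480.6685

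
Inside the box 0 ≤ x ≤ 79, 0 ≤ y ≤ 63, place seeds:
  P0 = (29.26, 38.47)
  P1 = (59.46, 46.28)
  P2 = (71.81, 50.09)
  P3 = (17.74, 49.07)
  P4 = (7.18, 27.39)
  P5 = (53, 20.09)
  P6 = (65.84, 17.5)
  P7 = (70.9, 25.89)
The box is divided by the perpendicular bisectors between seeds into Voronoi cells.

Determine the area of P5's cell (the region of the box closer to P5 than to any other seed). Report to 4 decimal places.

1. box [0,79]×[0,63]: [(0, 0) (79, 0) (79, 63) (0, 63)]
2. ⊥bis P5·P0 via (41.13,29.28): [(18.4608, 0) (79, 0) (79, 63) (67.2367, 63)]  |A|=2277.5275
3. ⊥bis P5·P1 via (56.23,33.185): [(46.0898, 35.6862) (18.4608, 0) (79, 0) (79, 27.5686)]  |A|=1533.8496
4. ⊥bis P5·P2 via (62.405,35.09): [(71.4183, 29.4387) (46.0898, 35.6862) (18.4608, 0) (79, 0) (79, 24.6849)]  |A|=1522.9182
5. ⊥bis P5·P3 via (35.37,34.58): [(71.4183, 29.4387) (46.0898, 35.6862) (18.4608, 0) (79, 0) (79, 24.6849)]  |A|=1522.9182
6. ⊥bis P5·P4 via (30.09,23.74): [(71.4183, 29.4387) (46.0898, 35.6862) (28.3409, 12.7613) (26.3078, 0) (79, 0) (79, 24.6849)]  |A|=1472.8495
7. ⊥bis P5·P6 via (59.42,18.795): [(62.0339, 31.7534) (46.0898, 35.6862) (28.3409, 12.7613) (26.3078, 0) (55.6288, 0)]  |A|=878.8574
8. ⊥bis P5·P7 via (61.95,22.99): [(60.9122, 26.1928) (58.8565, 32.5371) (46.0898, 35.6862) (28.3409, 12.7613) (26.3078, 0) (55.6288, 0)]  |A|=869.5837
9. canonical 6-gon: [(60.9122, 26.1928) (58.8565, 32.5371) (46.0898, 35.6862) (28.3409, 12.7613) (26.3078, 0) (55.6288, 0)]
10. shoelace: 869.5837

Area of P5's cell: 869.5837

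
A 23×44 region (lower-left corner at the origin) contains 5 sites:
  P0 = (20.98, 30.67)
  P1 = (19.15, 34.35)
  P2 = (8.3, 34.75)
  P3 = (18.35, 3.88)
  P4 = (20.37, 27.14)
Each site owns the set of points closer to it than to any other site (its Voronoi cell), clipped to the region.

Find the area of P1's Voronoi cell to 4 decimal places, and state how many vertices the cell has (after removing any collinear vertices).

1. box [0,23]×[0,44]: [(0, 0) (23, 0) (23, 44) (0, 44)]
2. ⊥bis P1·P0 via (20.065,32.51): [(0, 22.532) (23, 33.9695) (23, 44) (0, 44)]  |A|=362.2322
3. ⊥bis P1·P2 via (13.725,34.55): [(13.53, 29.2603) (23, 33.9695) (23, 44) (14.0734, 44)]  |A|=113.2824
4. ⊥bis P1·P3 via (18.75,19.115): [(13.53, 29.2603) (23, 33.9695) (23, 44) (14.0734, 44)]  |A|=113.2824
5. ⊥bis P1·P4 via (19.76,30.745): [(13.546, 29.6935) (14.8424, 29.9129) (23, 33.9695) (23, 44) (14.0734, 44)]  |A|=113.0033
6. canonical 5-gon: [(13.546, 29.6935) (14.8424, 29.9129) (23, 33.9695) (23, 44) (14.0734, 44)]
7. shoelace: 113.0033

Area of P1's cell: 113.0033 (5 vertices)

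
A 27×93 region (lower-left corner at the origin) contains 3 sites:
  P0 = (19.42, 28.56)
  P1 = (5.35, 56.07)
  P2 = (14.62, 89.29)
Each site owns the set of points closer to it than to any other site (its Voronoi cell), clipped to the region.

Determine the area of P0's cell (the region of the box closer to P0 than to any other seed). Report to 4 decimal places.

1. box [0,27]×[0,93]: [(0, 0) (27, 0) (27, 93) (0, 93)]
2. ⊥bis P0·P1 via (12.385,42.315): [(0, 35.9807) (0, 0) (27, 0) (27, 49.7898)]  |A|=1157.9022
3. ⊥bis P0·P2 via (17.02,58.925): [(0, 35.9807) (0, 0) (27, 0) (27, 49.7898)]  |A|=1157.9022
4. canonical 4-gon: [(0, 35.9807) (0, 0) (27, 0) (27, 49.7898)]
5. shoelace: 1157.9022

Area of P0's cell: 1157.9022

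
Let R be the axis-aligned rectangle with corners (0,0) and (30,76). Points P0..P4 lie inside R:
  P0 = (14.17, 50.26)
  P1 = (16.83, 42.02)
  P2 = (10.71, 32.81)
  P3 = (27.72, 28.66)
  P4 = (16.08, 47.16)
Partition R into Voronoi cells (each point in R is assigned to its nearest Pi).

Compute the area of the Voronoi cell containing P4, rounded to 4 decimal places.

Area of P4's cell: 135.9830

1. box [0,30]×[0,76]: [(0, 0) (30, 0) (30, 76) (0, 76)]
2. ⊥bis P4·P0 via (15.125,48.71): [(0, 39.391) (0, 0) (30, 0) (30, 57.8749)]  |A|=1458.9895
3. ⊥bis P4·P1 via (16.455,44.59): [(5.9503, 43.0572) (30, 46.5664) (30, 57.8749)]  |A|=135.983
4. ⊥bis P4·P2 via (13.395,39.985): [(5.9503, 43.0572) (30, 46.5664) (30, 57.8749)]  |A|=135.983
5. ⊥bis P4·P3 via (21.9,37.91): [(5.9503, 43.0572) (30, 46.5664) (30, 57.8749)]  |A|=135.983
6. canonical 3-gon: [(5.9503, 43.0572) (30, 46.5664) (30, 57.8749)]
7. shoelace: 135.983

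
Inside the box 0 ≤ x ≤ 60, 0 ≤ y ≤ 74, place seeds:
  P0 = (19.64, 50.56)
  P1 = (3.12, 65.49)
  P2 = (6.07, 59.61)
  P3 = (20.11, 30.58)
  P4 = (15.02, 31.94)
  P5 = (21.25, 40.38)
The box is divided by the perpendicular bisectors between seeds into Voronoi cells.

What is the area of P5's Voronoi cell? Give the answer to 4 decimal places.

Area of P5's cell: 675.5929

1. box [0,60]×[0,74]: [(0, 0) (60, 0) (60, 74) (0, 74)]
2. ⊥bis P5·P0 via (20.445,45.47): [(0, 42.2366) (0, 0) (60, 0) (60, 51.7258)]  |A|=2818.8693
3. ⊥bis P5·P1 via (12.185,52.935): [(0, 42.2366) (0, 0) (60, 0) (60, 51.7258)]  |A|=2818.8693
4. ⊥bis P5·P2 via (13.66,49.995): [(4.7916, 42.9944) (0, 39.2119) (0, 0) (60, 0) (60, 51.7258)]  |A|=2811.6228
5. ⊥bis P5·P3 via (20.68,35.48): [(4.7916, 42.9944) (0, 39.2119) (0, 37.8856) (60, 30.906) (60, 51.7258)]  |A|=747.8726
6. ⊥bis P5·P4 via (18.135,36.16): [(8.1555, 43.5264) (18.7525, 35.7042) (60, 30.906) (60, 51.7258)]  |A|=675.5929
7. canonical 4-gon: [(8.1555, 43.5264) (18.7525, 35.7042) (60, 30.906) (60, 51.7258)]
8. shoelace: 675.5929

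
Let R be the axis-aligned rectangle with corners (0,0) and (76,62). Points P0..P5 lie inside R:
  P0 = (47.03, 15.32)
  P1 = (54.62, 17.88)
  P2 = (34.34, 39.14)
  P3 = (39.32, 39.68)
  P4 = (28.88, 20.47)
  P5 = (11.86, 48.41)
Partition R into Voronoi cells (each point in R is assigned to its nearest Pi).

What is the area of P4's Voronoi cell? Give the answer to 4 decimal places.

Area of P4's cell: 1077.9284

1. box [0,76]×[0,62]: [(0, 0) (76, 0) (76, 62) (0, 62)]
2. ⊥bis P4·P0 via (37.955,17.895): [(0, 0) (32.8774, 0) (50.4696, 62) (0, 62)]  |A|=2583.7569
3. ⊥bis P4·P1 via (41.75,19.175): [(0, 0) (32.8774, 0) (43.6357, 37.9152) (46.0591, 62) (0, 62)]  |A|=2530.6437
4. ⊥bis P4·P2 via (31.61,29.805): [(0, 39.0493) (0, 0) (32.8774, 0) (40.5893, 27.179)]  |A|=1239.2787
5. ⊥bis P4·P3 via (34.1,30.075): [(38.0766, 27.9139) (0, 39.0493) (0, 0) (32.8774, 0) (40.4342, 26.6325)]  |A|=1238.5351
6. ⊥bis P4·P5 via (20.37,34.44): [(38.0766, 27.9139) (18.875, 33.5293) (0, 22.0314) (0, 0) (32.8774, 0) (40.4342, 26.6325)]  |A|=1077.9284
7. canonical 6-gon: [(38.0766, 27.9139) (18.875, 33.5293) (0, 22.0314) (0, 0) (32.8774, 0) (40.4342, 26.6325)]
8. shoelace: 1077.9284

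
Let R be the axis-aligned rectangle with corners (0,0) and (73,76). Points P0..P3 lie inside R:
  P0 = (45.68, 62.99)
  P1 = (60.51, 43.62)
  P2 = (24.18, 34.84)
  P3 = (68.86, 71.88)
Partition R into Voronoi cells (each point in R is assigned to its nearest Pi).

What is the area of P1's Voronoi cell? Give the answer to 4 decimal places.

Area of P1's cell: 1476.2693

1. box [0,73]×[0,76]: [(0, 0) (73, 0) (73, 76) (0, 76)]
2. ⊥bis P1·P0 via (53.095,53.305): [(0, 12.6546) (0, 0) (73, 0) (73, 68.5446)]  |A|=2963.7699
3. ⊥bis P1·P2 via (42.345,39.23): [(41.1531, 44.162) (51.8259, 0) (73, 0) (73, 68.5446)]  |A|=1559.0149
4. ⊥bis P1·P3 via (64.685,57.75): [(60.5115, 58.9832) (41.1531, 44.162) (51.8259, 0) (73, 0) (73, 55.2932)]  |A|=1476.2693
5. canonical 5-gon: [(60.5115, 58.9832) (41.1531, 44.162) (51.8259, 0) (73, 0) (73, 55.2932)]
6. shoelace: 1476.2693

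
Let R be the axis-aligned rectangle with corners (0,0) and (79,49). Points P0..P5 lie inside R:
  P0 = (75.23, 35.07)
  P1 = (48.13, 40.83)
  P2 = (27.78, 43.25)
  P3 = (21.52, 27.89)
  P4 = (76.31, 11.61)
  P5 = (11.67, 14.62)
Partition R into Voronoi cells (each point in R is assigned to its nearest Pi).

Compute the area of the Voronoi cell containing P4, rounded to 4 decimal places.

1. box [0,79]×[0,49]: [(0, 0) (79, 0) (79, 49) (0, 49)]
2. ⊥bis P4·P0 via (75.77,23.34): [(0, 19.8519) (0, 0) (79, 0) (79, 23.4887)]  |A|=1711.9522
3. ⊥bis P4·P1 via (62.22,26.22): [(58.4048, 22.5406) (35.0323, 0) (79, 0) (79, 23.4887)]  |A|=737.4056
4. ⊥bis P4·P2 via (52.045,27.43): [(58.4048, 22.5406) (35.0323, 0) (79, 0) (79, 23.4887)]  |A|=737.4056
5. ⊥bis P4·P3 via (48.915,19.75): [(58.4048, 22.5406) (46.2656, 10.8334) (43.0466, 0) (79, 0) (79, 23.4887)]  |A|=693.9947
6. ⊥bis P4·P5 via (43.99,13.115): [(58.4048, 22.5406) (46.2656, 10.8334) (43.4411, 1.3278) (43.3793, 0) (79, 0) (79, 23.4887)]  |A|=693.7738
7. canonical 6-gon: [(58.4048, 22.5406) (46.2656, 10.8334) (43.4411, 1.3278) (43.3793, 0) (79, 0) (79, 23.4887)]
8. shoelace: 693.7738

Area of P4's cell: 693.7738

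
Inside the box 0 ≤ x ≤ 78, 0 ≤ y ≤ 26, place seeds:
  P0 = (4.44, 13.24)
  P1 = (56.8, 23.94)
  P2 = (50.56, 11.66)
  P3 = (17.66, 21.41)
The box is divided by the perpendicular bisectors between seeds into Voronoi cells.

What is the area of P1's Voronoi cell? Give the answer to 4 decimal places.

1. box [0,78]×[0,26]: [(0, 0) (78, 0) (78, 26) (0, 26)]
2. ⊥bis P1·P0 via (30.62,18.59): [(34.4189, 0) (78, 0) (78, 26) (29.1057, 26)]  |A|=1202.1791
3. ⊥bis P1·P2 via (53.68,17.8): [(78, 5.442) (78, 26) (37.5428, 26)]  |A|=415.8603
4. ⊥bis P1·P3 via (37.23,22.675): [(78, 5.442) (78, 26) (37.5428, 26)]  |A|=415.8603
5. canonical 3-gon: [(78, 5.442) (78, 26) (37.5428, 26)]
6. shoelace: 415.8603

Area of P1's cell: 415.8603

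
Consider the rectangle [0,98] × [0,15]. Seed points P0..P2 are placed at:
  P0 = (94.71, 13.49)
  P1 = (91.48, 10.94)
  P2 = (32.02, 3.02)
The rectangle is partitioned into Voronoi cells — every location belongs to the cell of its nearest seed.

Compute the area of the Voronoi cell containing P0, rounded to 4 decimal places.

1. box [0,98]×[0,15]: [(0, 0) (98, 0) (98, 15) (0, 15)]
2. ⊥bis P0·P1 via (93.095,12.215): [(98, 6.002) (98, 15) (90.8963, 15)]  |A|=31.9595
3. ⊥bis P0·P2 via (63.365,8.255): [(98, 6.002) (98, 15) (90.8963, 15)]  |A|=31.9595
4. canonical 3-gon: [(98, 6.002) (98, 15) (90.8963, 15)]
5. shoelace: 31.9595

Area of P0's cell: 31.9595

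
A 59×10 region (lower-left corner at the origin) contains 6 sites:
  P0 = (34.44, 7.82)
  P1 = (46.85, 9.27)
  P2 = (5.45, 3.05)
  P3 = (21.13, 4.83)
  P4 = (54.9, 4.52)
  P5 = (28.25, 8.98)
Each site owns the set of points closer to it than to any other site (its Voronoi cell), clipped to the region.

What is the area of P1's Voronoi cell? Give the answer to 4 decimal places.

Area of P1's cell: 86.9763

1. box [0,59]×[0,10]: [(0, 0) (59, 0) (59, 10) (0, 10)]
2. ⊥bis P1·P0 via (40.645,8.545): [(41.6434, 0) (59, 0) (59, 10) (40.475, 10)]  |A|=179.408
3. ⊥bis P1·P2 via (26.15,6.16): [(41.6434, 0) (59, 0) (59, 10) (40.475, 10)]  |A|=179.408
4. ⊥bis P1·P3 via (33.99,7.05): [(41.6434, 0) (59, 0) (59, 10) (40.475, 10)]  |A|=179.408
5. ⊥bis P1·P4 via (50.875,6.895): [(41.6434, 0) (46.8065, 0) (52.7071, 10) (40.475, 10)]  |A|=86.9763
6. ⊥bis P1·P5 via (37.55,9.125): [(41.6434, 0) (46.8065, 0) (52.7071, 10) (40.475, 10)]  |A|=86.9763
7. canonical 4-gon: [(41.6434, 0) (46.8065, 0) (52.7071, 10) (40.475, 10)]
8. shoelace: 86.9763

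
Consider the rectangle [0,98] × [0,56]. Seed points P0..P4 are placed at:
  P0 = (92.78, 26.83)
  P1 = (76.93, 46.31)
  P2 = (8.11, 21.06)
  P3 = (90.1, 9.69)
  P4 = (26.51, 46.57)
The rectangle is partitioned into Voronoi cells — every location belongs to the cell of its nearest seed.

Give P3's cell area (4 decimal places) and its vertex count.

Area of P3's cell: 957.9620 (6 vertices)

1. box [0,98]×[0,56]: [(0, 0) (98, 0) (98, 56) (0, 56)]
2. ⊥bis P3·P0 via (91.44,18.26): [(0, 32.5575) (0, 0) (98, 0) (98, 17.2343)]  |A|=2439.7975
3. ⊥bis P3·P1 via (83.515,28): [(67.0404, 22.0751) (5.6593, 0) (98, 0) (98, 17.2343)]  |A|=1285.9983
4. ⊥bis P3·P2 via (49.105,15.375): [(67.0404, 22.0751) (49.1415, 15.6379) (46.9729, 0) (98, 0) (98, 17.2343)]  |A|=962.969
5. ⊥bis P3·P4 via (58.305,28.13): [(67.0404, 22.0751) (51.5657, 16.5098) (48.5386, 11.2903) (46.9729, 0) (98, 0) (98, 17.2343)]  |A|=957.962
6. canonical 6-gon: [(67.0404, 22.0751) (51.5657, 16.5098) (48.5386, 11.2903) (46.9729, 0) (98, 0) (98, 17.2343)]
7. shoelace: 957.962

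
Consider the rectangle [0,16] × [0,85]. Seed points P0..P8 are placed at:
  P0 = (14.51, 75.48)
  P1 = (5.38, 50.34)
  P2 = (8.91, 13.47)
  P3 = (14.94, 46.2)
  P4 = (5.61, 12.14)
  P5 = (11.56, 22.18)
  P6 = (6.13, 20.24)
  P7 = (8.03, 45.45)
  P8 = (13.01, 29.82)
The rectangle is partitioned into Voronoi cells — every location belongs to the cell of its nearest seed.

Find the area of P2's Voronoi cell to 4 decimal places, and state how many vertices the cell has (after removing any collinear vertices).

Area of P2's cell: 118.9802 (5 vertices)

1. box [0,16]×[0,85]: [(0, 0) (16, 0) (16, 85) (0, 85)]
2. ⊥bis P2·P0 via (11.71,44.475): [(0, 45.5325) (0, 0) (16, 0) (16, 44.0876)]  |A|=716.9607
3. ⊥bis P2·P1 via (7.145,31.905): [(0, 31.2209) (0, 0) (16, 0) (16, 32.7528)]  |A|=511.7897
4. ⊥bis P2·P3 via (11.925,29.835): [(2.8969, 31.4983) (0, 31.2209) (0, 0) (16, 0) (16, 29.0842)]  |A|=487.7551
5. ⊥bis P2·P4 via (7.26,12.805): [(2.8969, 31.4983) (0, 31.2209) (0, 30.8185) (12.4208, 0) (16, 0) (16, 29.0842)]  |A|=296.3597
6. ⊥bis P2·P5 via (10.235,17.825): [(4.5382, 19.5582) (12.4208, 0) (16, 0) (16, 16.071)]  |A|=127.1024
7. ⊥bis P2·P6 via (7.52,16.855): [(10.0323, 17.8867) (5.8964, 16.1883) (12.4208, 0) (16, 0) (16, 16.071)]  |A|=118.9802
8. ⊥bis P2·P7 via (8.47,29.46): [(10.0323, 17.8867) (5.8964, 16.1883) (12.4208, 0) (16, 0) (16, 16.071)]  |A|=118.9802
9. ⊥bis P2·P8 via (10.96,21.645): [(10.0323, 17.8867) (5.8964, 16.1883) (12.4208, 0) (16, 0) (16, 16.071)]  |A|=118.9802
10. canonical 5-gon: [(10.0323, 17.8867) (5.8964, 16.1883) (12.4208, 0) (16, 0) (16, 16.071)]
11. shoelace: 118.9802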